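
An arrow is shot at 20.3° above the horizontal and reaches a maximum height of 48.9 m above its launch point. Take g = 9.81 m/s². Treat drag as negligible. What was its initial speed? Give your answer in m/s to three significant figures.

89.3 m/s

At the peak v_y = 0, so v_y0 = √(2gH) = √(2 × 9.81 × 48.9) = 30.97 m/s.
v_y0 = v₀ sin θ ⇒ v₀ = 30.97 / sin 20.3° = 89.28 m/s.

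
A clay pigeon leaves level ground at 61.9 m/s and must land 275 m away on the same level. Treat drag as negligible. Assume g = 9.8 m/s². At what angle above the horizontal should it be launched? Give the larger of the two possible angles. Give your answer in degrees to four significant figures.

From R = (v₀²/g) sin 2θ: sin 2θ = 9.80 × 275 / 3831.6 = 0.7034.
2θ = 44.70° or 180° − 44.70° = 135.3°, so θ = 22.35° or 67.65°.
The larger angle is 67.65°.

67.65°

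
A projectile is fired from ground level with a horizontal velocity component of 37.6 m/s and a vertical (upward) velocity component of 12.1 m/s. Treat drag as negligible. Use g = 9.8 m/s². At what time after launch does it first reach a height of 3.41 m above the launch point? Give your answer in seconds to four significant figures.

0.3244 s

Require v_y0 t − ½ g t² = 3.41, i.e. 4.900 t² − 12.10 t + 3.41 = 0.
Quadratic formula: t = (12.10 ± √79.574) / 9.80 = (12.10 ± 8.920) / 9.80 → t = 0.3244 s or 2.145 s.
The first (ascending) time is 0.3244 s.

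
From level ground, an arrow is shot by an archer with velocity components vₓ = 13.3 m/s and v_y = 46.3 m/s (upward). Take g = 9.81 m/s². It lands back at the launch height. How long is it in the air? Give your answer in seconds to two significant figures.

Landing at launch height ⇒ T = 2 v_y0 / g = 2 × 46.30 / 9.81 = 9.439 s.

9.4 s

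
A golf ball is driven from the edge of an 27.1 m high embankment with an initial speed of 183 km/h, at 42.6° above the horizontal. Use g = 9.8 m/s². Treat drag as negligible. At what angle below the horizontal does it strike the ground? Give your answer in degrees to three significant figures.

47.9°

Convert: 183 km/h = 183/3.6 = 50.83 m/s.
vₓ = 50.83 cos 42.6° = 37.42 m/s; v_y0 = 50.83 sin 42.6° = 34.41 m/s.
The projectile lands when y = 27.1 + (34.41) t − ½·9.80·t² = 0. Positive root: t = (34.41 + √(34.41² + 2·9.80·27.1)) / 9.80 = (34.41 + 41.41) / 9.80 = 7.737 s.
At impact: v_y = v_y0 − g t = −41.41 m/s; vₓ = 37.42 m/s.
Angle below horizontal: arctan(|v_y|/vₓ) = arctan(41.41/37.42) = 47.90°.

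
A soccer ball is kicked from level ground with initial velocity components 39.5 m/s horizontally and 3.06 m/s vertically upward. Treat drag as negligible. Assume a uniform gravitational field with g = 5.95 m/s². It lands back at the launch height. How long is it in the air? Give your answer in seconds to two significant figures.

1.0 s

It returns to y = 0 when t = 2 v_y0 / g = 2(3.060)/5.95 = 1.029 s.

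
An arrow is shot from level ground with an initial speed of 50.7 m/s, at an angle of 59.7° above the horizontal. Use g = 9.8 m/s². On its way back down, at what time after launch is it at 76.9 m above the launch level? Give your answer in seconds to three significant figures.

6.53 s

vₓ = 50.70 cos 59.7° = 25.58 m/s; v_y0 = 50.70 sin 59.7° = 43.77 m/s.
Height y(t) = 43.77 t − 4.900 t² = 76.9 gives 4.900 t² − 43.77 t + 76.9 = 0.
Quadratic formula: t = (43.77 ± √408.94) / 9.80 = (43.77 ± 20.22) / 9.80 → t = 2.403 s or 6.530 s.
The descending-branch root is 6.530 s.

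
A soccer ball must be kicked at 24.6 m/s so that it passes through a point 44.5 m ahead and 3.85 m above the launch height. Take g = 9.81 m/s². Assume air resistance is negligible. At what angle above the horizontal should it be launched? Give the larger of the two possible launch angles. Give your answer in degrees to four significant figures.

65.67°

Trajectory: y = x tanθ − g x² (1 + tan²θ)/(2v₀²). With x = 44.5, y = 3.85, v₀ = 24.6, g = 9.81:
16.05 tan²θ − 44.5 tanθ + (19.90) = 0.
tanθ = [44.5 ± √(44.5² − 4 × 16.05 × (19.90))] / (2 × 16.05) = (44.5 ± 26.51) / 32.10, giving tanθ = 0.5605 or 2.212.
θ = 29.27° or 65.67°; the larger is 65.67°.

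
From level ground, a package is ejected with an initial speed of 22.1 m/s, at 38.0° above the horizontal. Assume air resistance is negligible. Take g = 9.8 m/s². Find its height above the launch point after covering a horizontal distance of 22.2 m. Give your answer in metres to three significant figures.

9.38 m

Horizontal component vₓ = 22.10 cos 38.0° = 17.42 m/s; vertical v_y0 = 22.10 sin 38.0° = 13.61 m/s.
x = vₓ t ⇒ t = 22.2/17.42 = 1.275 s.
Height: y = v_y0 t − ½ g t² = 13.61 × 1.275 − 4.900 × 1.275² = 17.34 − 7.963 = 9.382 m.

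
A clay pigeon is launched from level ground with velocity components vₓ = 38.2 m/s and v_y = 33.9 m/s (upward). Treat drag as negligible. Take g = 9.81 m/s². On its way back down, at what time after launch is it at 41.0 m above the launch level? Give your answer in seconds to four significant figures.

5.348 s

Require v_y0 t − ½ g t² = 41.0, i.e. 4.905 t² − 33.90 t + 41.0 = 0.
t = [33.90 ± √(33.90² − 2·9.81·41.0)] / 9.81 = (33.90 ± 18.57) / 9.81, so t = 1.563 s or t = 5.348 s.
The descending-branch root is 5.348 s.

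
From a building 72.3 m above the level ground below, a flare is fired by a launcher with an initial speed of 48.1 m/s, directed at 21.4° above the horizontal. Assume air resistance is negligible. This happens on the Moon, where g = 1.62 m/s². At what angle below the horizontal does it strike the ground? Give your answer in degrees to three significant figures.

Horizontal component vₓ = 48.10 cos 21.4° = 44.78 m/s; vertical v_y0 = 48.10 sin 21.4° = 17.55 m/s.
Vertical motion (up positive, ground at y = 0): 0.8100 t² − (17.55) t − 72.3 = 0, so t = (17.55 + √(17.55² + 2·1.62·72.3)) / 1.62 = (17.55 + 23.29) / 1.62 = 25.21 s.
At impact: v_y = v_y0 − g t = −23.29 m/s; vₓ = 44.78 m/s.
Angle below horizontal: arctan(|v_y|/vₓ) = arctan(23.29/44.78) = 27.47°.

27.5°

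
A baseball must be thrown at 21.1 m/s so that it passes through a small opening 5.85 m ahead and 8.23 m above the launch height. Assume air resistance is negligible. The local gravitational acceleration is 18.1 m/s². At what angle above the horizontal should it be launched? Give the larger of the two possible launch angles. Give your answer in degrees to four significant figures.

Trajectory: y = x tanθ − g x² (1 + tan²θ)/(2v₀²). With x = 5.85, y = 8.23, v₀ = 21.1, g = 18.1:
0.6957 tan²θ − 5.85 tanθ + (8.926) = 0.
tanθ = [5.85 ± √(5.85² − 4 × 0.6957 × (8.926))] / (2 × 0.6957) = (5.85 ± 3.064) / 1.391, giving tanθ = 2.003 or 6.407.
θ = 63.47° or 81.13°; the larger is 81.13°.

81.13°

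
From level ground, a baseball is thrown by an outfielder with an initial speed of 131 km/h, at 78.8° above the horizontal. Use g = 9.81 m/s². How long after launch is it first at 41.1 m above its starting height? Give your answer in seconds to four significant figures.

1.434 s

Convert: 131 km/h = 131/3.6 = 36.39 m/s.
vₓ = 36.39 cos 78.8° = 7.068 m/s; v_y0 = 36.39 sin 78.8° = 35.70 m/s.
Require v_y0 t − ½ g t² = 41.1, i.e. 4.905 t² − 35.70 t + 41.1 = 0.
t = [35.70 ± √(35.70² − 2·9.81·41.1)] / 9.81 = (35.70 ± 21.63) / 9.81, so t = 1.434 s or t = 5.844 s.
The first (ascending) time is 1.434 s.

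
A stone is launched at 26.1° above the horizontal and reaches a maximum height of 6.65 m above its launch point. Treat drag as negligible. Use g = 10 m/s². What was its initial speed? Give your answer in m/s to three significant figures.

26.2 m/s

At the peak v_y = 0, so v_y0 = √(2gH) = √(2 × 10.0 × 6.65) = 11.53 m/s.
v_y0 = v₀ sin θ ⇒ v₀ = 11.53 / sin 26.1° = 26.21 m/s.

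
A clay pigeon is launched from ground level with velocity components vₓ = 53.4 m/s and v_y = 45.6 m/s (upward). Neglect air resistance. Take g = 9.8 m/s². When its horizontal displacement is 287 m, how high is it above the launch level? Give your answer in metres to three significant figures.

x = vₓ t ⇒ t = 287/53.40 = 5.375 s.
Height: y = v_y0 t − ½ g t² = 45.60 × 5.375 − 4.900 × 5.375² = 245.1 − 141.5 = 103.5 m.

104 m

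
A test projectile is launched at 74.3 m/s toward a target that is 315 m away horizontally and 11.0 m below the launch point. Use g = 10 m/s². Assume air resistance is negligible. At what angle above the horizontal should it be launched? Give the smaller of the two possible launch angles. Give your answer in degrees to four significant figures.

Trajectory: y = x tanθ − g x² (1 + tan²θ)/(2v₀²). With x = 315, y = −11.0, v₀ = 74.3, g = 10.0:
89.87 tan²θ − 315 tanθ + (78.87) = 0.
tanθ = [315 ± √(315² − 4 × 89.87 × (78.87))] / (2 × 89.87) = (315 ± 266.2) / 179.7, giving tanθ = 0.2714 or 3.234.
θ = 15.18° or 72.82°; the smaller is 15.18°.

15.18°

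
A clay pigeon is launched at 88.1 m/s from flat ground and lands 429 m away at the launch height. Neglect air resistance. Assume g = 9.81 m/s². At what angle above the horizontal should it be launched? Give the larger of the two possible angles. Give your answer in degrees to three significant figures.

73.6°

R = v₀² sin 2θ / g gives sin 2θ = gR/v₀² = 9.81·429/88.1² = 0.5422.
2θ = 32.83° or 180° − 32.83° = 147.2°, so θ = 16.42° or 73.58°.
The larger angle is 73.58°.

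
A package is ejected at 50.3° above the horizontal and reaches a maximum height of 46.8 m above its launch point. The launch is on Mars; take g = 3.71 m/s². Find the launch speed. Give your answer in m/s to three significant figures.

24.2 m/s

At the peak v_y = 0, so v_y0 = √(2gH) = √(2 × 3.71 × 46.8) = 18.63 m/s.
v_y0 = v₀ sin θ ⇒ v₀ = 18.63 / sin 50.3° = 24.22 m/s.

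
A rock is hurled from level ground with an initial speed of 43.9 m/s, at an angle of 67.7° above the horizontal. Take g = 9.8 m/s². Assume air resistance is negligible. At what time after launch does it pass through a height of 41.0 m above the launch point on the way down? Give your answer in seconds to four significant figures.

Horizontal component vₓ = 43.90 cos 67.7° = 16.66 m/s; vertical v_y0 = 43.90 sin 67.7° = 40.62 m/s.
Set y = v_y0 t − ½ g t² = 41.0: 4.900 t² − 40.62 t + 41.0 = 0.
t = [40.62 ± √(40.62² − 2·9.80·41.0)] / 9.80 = (40.62 ± 29.09) / 9.80, so t = 1.176 s or t = 7.113 s.
The descending-branch root is 7.113 s.

7.113 s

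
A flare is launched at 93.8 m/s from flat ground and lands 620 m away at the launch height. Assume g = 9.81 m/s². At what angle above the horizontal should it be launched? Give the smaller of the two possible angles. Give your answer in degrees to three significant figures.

Level-ground range R = v₀² sin(2θ)/g ⇒ sin(2θ) = gR/v₀² = 9.81 × 620 / 93.8² = 0.6913.
2θ = 43.73° or 180° − 43.73° = 136.3°, so θ = 21.87° or 68.13°.
The smaller angle is 21.87°.

21.9°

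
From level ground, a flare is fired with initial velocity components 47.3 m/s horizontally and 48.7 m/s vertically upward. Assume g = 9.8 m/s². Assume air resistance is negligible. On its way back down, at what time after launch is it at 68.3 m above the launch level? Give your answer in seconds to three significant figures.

Height y(t) = 48.70 t − 4.900 t² = 68.3 gives 4.900 t² − 48.70 t + 68.3 = 0.
t = [48.70 ± √(48.70² − 2·9.80·68.3)] / 9.80 = (48.70 ± 32.14) / 9.80, so t = 1.690 s or t = 8.249 s.
The descending-branch root is 8.249 s.

8.25 s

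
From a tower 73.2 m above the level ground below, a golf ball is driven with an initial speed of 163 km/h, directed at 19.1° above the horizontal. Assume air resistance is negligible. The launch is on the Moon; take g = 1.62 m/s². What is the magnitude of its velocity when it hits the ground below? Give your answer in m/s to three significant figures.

47.8 m/s

Convert: 163 km/h = 163/3.6 = 45.28 m/s.
Resolve: vₓ = 45.28 cos 19.1° = 42.79 m/s and v_y0 = 45.28 sin 19.1° = 14.82 m/s.
The projectile lands when y = 73.2 + (14.82) t − ½·1.62·t² = 0. Positive root: t = (14.82 + √(14.82² + 2·1.62·73.2)) / 1.62 = (14.82 + 21.37) / 1.62 = 22.34 s.
Vertical velocity at impact: v_y = v_y0 − g t = 14.82 − 1.62 × 22.34 = −21.37 m/s.
Speed: |v| = √(vₓ² + v_y²) = √(42.79² + 21.37²) = 47.83 m/s.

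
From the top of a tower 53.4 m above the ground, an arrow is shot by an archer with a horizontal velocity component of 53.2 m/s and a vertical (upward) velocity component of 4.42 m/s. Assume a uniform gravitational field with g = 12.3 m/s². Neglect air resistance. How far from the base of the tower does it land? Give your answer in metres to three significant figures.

Vertical motion (up positive, ground at y = 0): 6.150 t² − (4.420) t − 53.4 = 0, so t = (4.420 + √(4.420² + 2·12.3·53.4)) / 12.3 = (4.420 + 36.51) / 12.3 = 3.328 s.
Horizontal distance: R = vₓ t = 53.20 × 3.328 = 177.0 m.

177 m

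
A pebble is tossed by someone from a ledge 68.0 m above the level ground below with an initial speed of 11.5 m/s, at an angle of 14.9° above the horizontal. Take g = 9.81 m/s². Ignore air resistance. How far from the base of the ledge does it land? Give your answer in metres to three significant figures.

Resolve: vₓ = 11.50 cos 14.9° = 11.11 m/s and v_y0 = 11.50 sin 14.9° = 2.957 m/s.
Vertical motion (up positive, ground at y = 0): 4.905 t² − (2.957) t − 68.0 = 0, so t = (2.957 + √(2.957² + 2·9.81·68.0)) / 9.81 = (2.957 + 36.65) / 9.81 = 4.037 s.
Horizontal distance: R = vₓ t = 11.11 × 4.037 = 44.86 m.

44.9 m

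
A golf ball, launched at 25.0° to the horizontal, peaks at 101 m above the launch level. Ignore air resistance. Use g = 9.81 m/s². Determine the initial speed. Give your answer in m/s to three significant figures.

At the peak v_y = 0, so v_y0 = √(2gH) = √(2 × 9.81 × 101) = 44.52 m/s.
v_y0 = v₀ sin θ ⇒ v₀ = 44.52 / sin 25.0° = 105.3 m/s.

105 m/s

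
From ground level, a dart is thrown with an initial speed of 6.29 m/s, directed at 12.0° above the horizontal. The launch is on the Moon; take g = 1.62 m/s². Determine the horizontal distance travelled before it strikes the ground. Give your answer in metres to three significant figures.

Resolve: vₓ = 6.290 cos 12.0° = 6.153 m/s and v_y0 = 6.290 sin 12.0° = 1.308 m/s.
Time aloft: T = 2 v_y0 / g = 2 × 1.308 / 1.62 = 1.615 s.
Range: R = vₓ T = 6.153 × 1.615 = 9.933 m.

9.93 m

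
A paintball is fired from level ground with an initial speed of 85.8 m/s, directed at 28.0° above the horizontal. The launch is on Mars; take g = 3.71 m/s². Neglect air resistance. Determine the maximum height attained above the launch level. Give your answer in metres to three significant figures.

Resolve: vₓ = 85.80 cos 28.0° = 75.76 m/s and v_y0 = 85.80 sin 28.0° = 40.28 m/s.
Maximum height: H = v_y0² / (2g) = 40.28² / (2 × 3.71) = 218.7 m.

219 m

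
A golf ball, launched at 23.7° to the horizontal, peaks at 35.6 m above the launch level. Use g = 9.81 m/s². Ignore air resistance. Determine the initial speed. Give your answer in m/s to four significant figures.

At the peak v_y = 0, so v_y0 = √(2gH) = √(2 × 9.81 × 35.6) = 26.43 m/s.
v_y0 = v₀ sin θ ⇒ v₀ = 26.43 / sin 23.7° = 65.75 m/s.

65.75 m/s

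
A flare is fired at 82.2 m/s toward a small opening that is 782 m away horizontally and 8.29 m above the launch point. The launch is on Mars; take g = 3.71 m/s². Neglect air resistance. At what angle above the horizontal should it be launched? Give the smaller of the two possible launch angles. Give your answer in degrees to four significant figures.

13.35°

Trajectory: y = x tanθ − g x² (1 + tan²θ)/(2v₀²). With x = 782, y = 8.29, v₀ = 82.2, g = 3.71:
167.9 tan²θ − 782 tanθ + (176.2) = 0.
tanθ = [782 ± √(782² − 4 × 167.9 × (176.2))] / (2 × 167.9) = (782 ± 702.3) / 335.8, giving tanθ = 0.2374 or 4.421.
θ = 13.35° or 77.25°; the smaller is 13.35°.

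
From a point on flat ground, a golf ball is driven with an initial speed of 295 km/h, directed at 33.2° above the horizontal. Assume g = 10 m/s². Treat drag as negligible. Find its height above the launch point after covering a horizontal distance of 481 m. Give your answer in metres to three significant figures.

68.7 m

Convert: 295 km/h = 295/3.6 = 81.94 m/s.
Components: vₓ = 81.94 cos 33.2° = 68.57 m/s, v_y0 = 81.94 sin 33.2° = 44.87 m/s.
At x = 481 m, t = x/vₓ = 481/68.57 = 7.015 s.
Height: y = v_y0 t − ½ g t² = 44.87 × 7.015 − 5.000 × 7.015² = 314.8 − 246.0 = 68.71 m.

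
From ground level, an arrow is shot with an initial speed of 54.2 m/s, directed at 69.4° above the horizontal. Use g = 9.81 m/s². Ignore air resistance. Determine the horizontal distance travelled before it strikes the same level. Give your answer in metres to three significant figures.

197 m

vₓ = 54.20 cos 69.4° = 19.07 m/s; v_y0 = 54.20 sin 69.4° = 50.73 m/s.
Time aloft: T = 2 v_y0 / g = 2 × 50.73 / 9.81 = 10.34 s.
Range: R = vₓ T = 19.07 × 10.34 = 197.2 m.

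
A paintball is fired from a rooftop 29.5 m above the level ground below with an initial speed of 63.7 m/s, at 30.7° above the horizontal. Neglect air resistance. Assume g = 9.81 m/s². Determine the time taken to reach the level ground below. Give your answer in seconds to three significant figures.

7.44 s

Horizontal component vₓ = 63.70 cos 30.7° = 54.77 m/s; vertical v_y0 = 63.70 sin 30.7° = 32.52 m/s.
Vertical motion (up positive, ground at y = 0): 4.905 t² − (32.52) t − 29.5 = 0, so t = (32.52 + √(32.52² + 2·9.81·29.5)) / 9.81 = (32.52 + 40.45) / 9.81 = 7.439 s.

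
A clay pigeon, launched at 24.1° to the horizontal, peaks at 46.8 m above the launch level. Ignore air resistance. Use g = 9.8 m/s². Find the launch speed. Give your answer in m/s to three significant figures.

74.2 m/s

At the peak v_y = 0, so v_y0 = √(2gH) = √(2 × 9.80 × 46.8) = 30.29 m/s.
v_y0 = v₀ sin θ ⇒ v₀ = 30.29 / sin 24.1° = 74.17 m/s.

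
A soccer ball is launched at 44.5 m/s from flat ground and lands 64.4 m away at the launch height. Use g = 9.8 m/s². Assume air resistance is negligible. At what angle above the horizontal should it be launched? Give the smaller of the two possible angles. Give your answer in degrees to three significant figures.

Level-ground range R = v₀² sin(2θ)/g ⇒ sin(2θ) = gR/v₀² = 9.80 × 64.4 / 44.5² = 0.3187.
2θ = 18.58° or 180° − 18.58° = 161.4°, so θ = 9.292° or 80.71°.
The smaller angle is 9.292°.

9.29°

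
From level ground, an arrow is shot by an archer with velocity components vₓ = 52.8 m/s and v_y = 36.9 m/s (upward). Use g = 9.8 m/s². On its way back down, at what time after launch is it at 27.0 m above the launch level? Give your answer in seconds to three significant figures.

6.71 s

Require v_y0 t − ½ g t² = 27.0, i.e. 4.900 t² − 36.90 t + 27.0 = 0.
Quadratic formula: t = (36.90 ± √832.41) / 9.80 = (36.90 ± 28.85) / 9.80 → t = 0.8213 s or 6.709 s.
The descending-branch root is 6.709 s.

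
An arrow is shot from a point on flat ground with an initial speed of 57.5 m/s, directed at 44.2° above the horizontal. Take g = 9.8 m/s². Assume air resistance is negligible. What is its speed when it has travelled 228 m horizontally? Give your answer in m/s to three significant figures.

43.6 m/s

Horizontal component vₓ = 57.50 cos 44.2° = 41.22 m/s; vertical v_y0 = 57.50 sin 44.2° = 40.09 m/s.
At x = 228 m, t = x/vₓ = 228/41.22 = 5.531 s.
Vertical velocity there: v_y = v_y0 − g t = 40.09 − 9.80 × 5.531 = −14.12 m/s.
Speed: √(vₓ² + v_y²) = √(41.22² + 14.12²) = 43.57 m/s.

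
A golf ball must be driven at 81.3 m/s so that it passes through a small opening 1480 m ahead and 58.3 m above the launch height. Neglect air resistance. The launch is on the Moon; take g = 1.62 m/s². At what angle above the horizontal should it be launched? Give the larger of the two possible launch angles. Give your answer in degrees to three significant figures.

Trajectory: y = x tanθ − g x² (1 + tan²θ)/(2v₀²). With x = 1480, y = 58.3, v₀ = 81.3, g = 1.62:
268.4 tan²θ − 1480 tanθ + (326.7) = 0.
tanθ = [1480 ± √(1480² − 4 × 268.4 × (326.7))] / (2 × 268.4) = (1480 ± 1356) / 536.9, giving tanθ = 0.2304 or 5.283.
θ = 12.97° or 79.28°; the larger is 79.28°.

79.3°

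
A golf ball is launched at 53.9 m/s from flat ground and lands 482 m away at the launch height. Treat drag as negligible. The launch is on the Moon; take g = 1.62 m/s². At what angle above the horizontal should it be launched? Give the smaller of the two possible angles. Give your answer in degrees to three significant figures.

7.80°

From R = (v₀²/g) sin 2θ: sin 2θ = 1.62 × 482 / 2905.2 = 0.2688.
2θ = 15.59° or 180° − 15.59° = 164.4°, so θ = 7.796° or 82.20°.
The smaller angle is 7.796°.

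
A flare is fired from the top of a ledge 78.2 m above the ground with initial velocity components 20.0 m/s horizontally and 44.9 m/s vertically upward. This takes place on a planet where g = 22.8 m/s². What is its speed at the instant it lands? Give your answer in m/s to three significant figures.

The projectile lands when y = 78.2 + (44.90) t − ½·22.8·t² = 0. Positive root: t = (44.90 + √(44.90² + 2·22.8·78.2)) / 22.8 = (44.90 + 74.71) / 22.8 = 5.246 s.
Vertical velocity at impact: v_y = v_y0 − g t = 44.90 − 22.8 × 5.246 = −74.71 m/s.
Speed: |v| = √(vₓ² + v_y²) = √(20.00² + 74.71²) = 77.34 m/s.

77.3 m/s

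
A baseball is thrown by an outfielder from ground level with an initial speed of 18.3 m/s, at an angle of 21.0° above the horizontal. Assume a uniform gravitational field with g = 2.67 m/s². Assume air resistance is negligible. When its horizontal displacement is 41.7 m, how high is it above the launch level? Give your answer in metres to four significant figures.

vₓ = 18.30 cos 21.0° = 17.08 m/s; v_y0 = 18.30 sin 21.0° = 6.558 m/s.
x = vₓ t ⇒ t = 41.7/17.08 = 2.441 s.
Height: y = v_y0 t − ½ g t² = 6.558 × 2.441 − 1.335 × 2.441² = 16.01 − 7.953 = 8.054 m.

8.054 m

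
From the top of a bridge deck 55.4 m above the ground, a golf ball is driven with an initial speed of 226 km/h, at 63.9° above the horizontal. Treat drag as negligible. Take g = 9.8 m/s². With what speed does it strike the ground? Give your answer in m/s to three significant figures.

70.9 m/s

Convert: 226 km/h = 226/3.6 = 62.78 m/s.
Components: vₓ = 62.78 cos 63.9° = 27.62 m/s, v_y0 = 62.78 sin 63.9° = 56.38 m/s.
The projectile lands when y = 55.4 + (56.38) t − ½·9.80·t² = 0. Positive root: t = (56.38 + √(56.38² + 2·9.80·55.4)) / 9.80 = (56.38 + 65.30) / 9.80 = 12.42 s.
Vertical velocity at impact: v_y = v_y0 − g t = 56.38 − 9.80 × 12.42 = −65.30 m/s.
Speed: |v| = √(vₓ² + v_y²) = √(27.62² + 65.30²) = 70.90 m/s.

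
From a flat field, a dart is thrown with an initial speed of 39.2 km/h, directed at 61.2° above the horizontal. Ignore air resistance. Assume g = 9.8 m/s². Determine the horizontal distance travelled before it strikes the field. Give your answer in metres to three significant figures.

10.2 m

Convert: 39.2 km/h = 39.2/3.6 = 10.89 m/s.
Components: vₓ = 10.89 cos 61.2° = 5.246 m/s, v_y0 = 10.89 sin 61.2° = 9.542 m/s.
Time aloft: T = 2 v_y0 / g = 2 × 9.542 / 9.80 = 1.947 s.
Range: R = vₓ T = 5.246 × 1.947 = 10.22 m.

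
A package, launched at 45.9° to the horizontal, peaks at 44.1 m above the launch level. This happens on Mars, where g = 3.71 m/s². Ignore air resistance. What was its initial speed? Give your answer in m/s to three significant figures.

25.2 m/s

At the peak v_y = 0, so v_y0 = √(2gH) = √(2 × 3.71 × 44.1) = 18.09 m/s.
v_y0 = v₀ sin θ ⇒ v₀ = 18.09 / sin 45.9° = 25.19 m/s.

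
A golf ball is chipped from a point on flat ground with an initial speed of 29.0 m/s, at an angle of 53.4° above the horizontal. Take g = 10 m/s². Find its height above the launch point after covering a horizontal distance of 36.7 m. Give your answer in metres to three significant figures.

26.9 m

Horizontal component vₓ = 29.00 cos 53.4° = 17.29 m/s; vertical v_y0 = 29.00 sin 53.4° = 23.28 m/s.
Time to reach x = 36.7 m: t = x/vₓ = 36.7/17.29 = 2.123 s.
Height: y = v_y0 t − ½ g t² = 23.28 × 2.123 − 5.000 × 2.123² = 49.42 − 22.53 = 26.89 m.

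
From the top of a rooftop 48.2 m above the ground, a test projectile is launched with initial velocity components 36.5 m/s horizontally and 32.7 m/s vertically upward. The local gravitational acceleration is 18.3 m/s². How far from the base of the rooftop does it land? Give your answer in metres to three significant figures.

171 m

The projectile lands when y = 48.2 + (32.70) t − ½·18.3·t² = 0. Positive root: t = (32.70 + √(32.70² + 2·18.3·48.2)) / 18.3 = (32.70 + 53.23) / 18.3 = 4.696 s.
Horizontal distance: R = vₓ t = 36.50 × 4.696 = 171.4 m.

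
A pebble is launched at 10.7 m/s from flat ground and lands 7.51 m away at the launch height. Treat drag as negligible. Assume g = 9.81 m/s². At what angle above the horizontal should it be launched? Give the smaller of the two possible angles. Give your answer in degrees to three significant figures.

20.0°

Level-ground range R = v₀² sin(2θ)/g ⇒ sin(2θ) = gR/v₀² = 9.81 × 7.51 / 10.7² = 0.6435.
2θ = 40.05° or 180° − 40.05° = 139.9°, so θ = 20.03° or 69.97°.
The smaller angle is 20.03°.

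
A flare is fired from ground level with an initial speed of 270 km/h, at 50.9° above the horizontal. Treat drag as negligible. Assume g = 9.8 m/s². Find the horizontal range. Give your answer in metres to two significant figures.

560 m

Convert: 270 km/h = 270/3.6 = 75.00 m/s.
Horizontal component vₓ = 75.00 cos 50.9° = 47.30 m/s; vertical v_y0 = 75.00 sin 50.9° = 58.20 m/s.
Flight time T = 2 v_y0 / g = 11.88 s.
Range: R = vₓ T = 47.30 × 11.88 = 561.8 m.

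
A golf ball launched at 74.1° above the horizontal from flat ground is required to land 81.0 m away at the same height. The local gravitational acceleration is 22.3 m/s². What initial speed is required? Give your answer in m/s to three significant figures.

On level ground R = v₀² sin 2θ / g ⇒ v₀ = √(gR / sin 2θ).
v₀ = √(22.3 × 81.0 / sin 148.2°) = √(1806 / 0.5270) = √3427.8 = 58.55 m/s.

58.5 m/s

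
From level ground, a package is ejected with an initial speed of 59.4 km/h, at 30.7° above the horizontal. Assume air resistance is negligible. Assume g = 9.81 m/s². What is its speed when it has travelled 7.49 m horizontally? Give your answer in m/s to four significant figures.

14.55 m/s

Convert: 59.4 km/h = 59.4/3.6 = 16.50 m/s.
Resolve: vₓ = 16.50 cos 30.7° = 14.19 m/s and v_y0 = 16.50 sin 30.7° = 8.424 m/s.
Time to reach x = 7.49 m: t = x/vₓ = 7.49/14.19 = 0.5279 s.
Vertical velocity there: v_y = v_y0 − g t = 8.424 − 9.81 × 0.5279 = 3.245 m/s.
Speed: √(vₓ² + v_y²) = √(14.19² + 3.245²) = 14.55 m/s.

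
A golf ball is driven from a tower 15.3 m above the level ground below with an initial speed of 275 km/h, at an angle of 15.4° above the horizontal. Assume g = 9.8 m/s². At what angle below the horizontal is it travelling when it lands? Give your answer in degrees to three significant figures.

19.9°

Convert: 275 km/h = 275/3.6 = 76.39 m/s.
Components: vₓ = 76.39 cos 15.4° = 73.65 m/s, v_y0 = 76.39 sin 15.4° = 20.29 m/s.
With up positive and y = 0 at the ground: y(t) = 15.3 + (20.29) t − 4.900 t². Setting y = 0 and taking the positive root: t = [20.29 + √(20.29² + 2·9.80·15.3)] / 9.80 = (20.29 + 26.67) / 9.80 = 4.792 s.
At impact: v_y = v_y0 − g t = −26.67 m/s; vₓ = 73.65 m/s.
Angle below horizontal: arctan(|v_y|/vₓ) = arctan(26.67/73.65) = 19.91°.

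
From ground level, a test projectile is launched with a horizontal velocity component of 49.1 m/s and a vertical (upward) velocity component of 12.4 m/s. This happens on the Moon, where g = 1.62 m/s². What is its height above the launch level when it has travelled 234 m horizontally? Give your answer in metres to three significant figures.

40.7 m

Time to reach x = 234 m: t = x/vₓ = 234/49.10 = 4.766 s.
Height: y = v_y0 t − ½ g t² = 12.40 × 4.766 − 0.8100 × 4.766² = 59.10 − 18.40 = 40.70 m.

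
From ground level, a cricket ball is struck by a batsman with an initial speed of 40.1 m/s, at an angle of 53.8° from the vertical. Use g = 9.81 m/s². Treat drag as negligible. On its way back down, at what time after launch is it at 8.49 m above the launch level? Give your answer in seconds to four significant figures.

vₓ = 40.10 sin 53.8° = 32.36 m/s; v_y0 = 40.10 cos 53.8° = 23.68 m/s.
Set y = v_y0 t − ½ g t² = 8.49: 4.905 t² − 23.68 t + 8.49 = 0.
t = [23.68 ± √(23.68² − 2·9.81·8.49)] / 9.81 = (23.68 ± 19.86) / 9.81, so t = 0.3900 s or t = 4.438 s.
The descending-branch root is 4.438 s.

4.438 s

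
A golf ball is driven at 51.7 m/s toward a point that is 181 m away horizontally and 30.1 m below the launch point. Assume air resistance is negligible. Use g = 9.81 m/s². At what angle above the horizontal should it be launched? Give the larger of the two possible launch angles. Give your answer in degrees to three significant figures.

Trajectory: y = x tanθ − g x² (1 + tan²θ)/(2v₀²). With x = 181, y = −30.1, v₀ = 51.7, g = 9.81:
60.12 tan²θ − 181 tanθ + (30.02) = 0.
tanθ = [181 ± √(181² − 4 × 60.12 × (30.02))] / (2 × 60.12) = (181 ± 159.8) / 120.2, giving tanθ = 0.1762 or 2.835.
θ = 9.991° or 70.57°; the larger is 70.57°.

70.6°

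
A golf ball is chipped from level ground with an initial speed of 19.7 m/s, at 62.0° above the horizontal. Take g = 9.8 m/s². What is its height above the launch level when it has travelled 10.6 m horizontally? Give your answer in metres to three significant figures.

13.5 m

Horizontal component vₓ = 19.70 cos 62.0° = 9.249 m/s; vertical v_y0 = 19.70 sin 62.0° = 17.39 m/s.
x = vₓ t ⇒ t = 10.6/9.249 = 1.146 s.
Height: y = v_y0 t − ½ g t² = 17.39 × 1.146 − 4.900 × 1.146² = 19.94 − 6.437 = 13.50 m.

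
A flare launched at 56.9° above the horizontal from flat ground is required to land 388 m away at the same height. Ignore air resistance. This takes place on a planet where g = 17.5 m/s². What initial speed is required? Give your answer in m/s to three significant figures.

86.1 m/s

On level ground R = v₀² sin 2θ / g ⇒ v₀ = √(gR / sin 2θ).
v₀ = √(17.5 × 388 / sin 113.8°) = √(6790 / 0.9150) = √7421.1 = 86.15 m/s.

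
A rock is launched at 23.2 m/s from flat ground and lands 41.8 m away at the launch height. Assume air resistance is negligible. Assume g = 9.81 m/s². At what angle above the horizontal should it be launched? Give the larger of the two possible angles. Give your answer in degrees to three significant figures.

From R = (v₀²/g) sin 2θ: sin 2θ = 9.81 × 41.8 / 538.24 = 0.7618.
2θ = 49.63° or 180° − 49.63° = 130.4°, so θ = 24.81° or 65.19°.
The larger angle is 65.19°.

65.2°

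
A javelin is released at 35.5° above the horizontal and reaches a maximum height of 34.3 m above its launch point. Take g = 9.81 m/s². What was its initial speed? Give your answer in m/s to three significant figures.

44.7 m/s

At the peak v_y = 0, so v_y0 = √(2gH) = √(2 × 9.81 × 34.3) = 25.94 m/s.
v_y0 = v₀ sin θ ⇒ v₀ = 25.94 / sin 35.5° = 44.67 m/s.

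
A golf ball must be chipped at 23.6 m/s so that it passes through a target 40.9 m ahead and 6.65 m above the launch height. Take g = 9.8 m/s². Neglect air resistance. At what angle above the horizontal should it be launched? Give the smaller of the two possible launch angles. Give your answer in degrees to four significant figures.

34.89°

Trajectory: y = x tanθ − g x² (1 + tan²θ)/(2v₀²). With x = 40.9, y = 6.65, v₀ = 23.6, g = 9.80:
14.72 tan²θ − 40.9 tanθ + (21.37) = 0.
tanθ = [40.9 ± √(40.9² − 4 × 14.72 × (21.37))] / (2 × 14.72) = (40.9 ± 20.37) / 29.43, giving tanθ = 0.6975 or 2.082.
θ = 34.89° or 64.34°; the smaller is 34.89°.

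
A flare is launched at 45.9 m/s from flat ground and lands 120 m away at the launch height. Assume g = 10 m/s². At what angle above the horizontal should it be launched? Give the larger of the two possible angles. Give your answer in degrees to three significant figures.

72.6°

Level-ground range R = v₀² sin(2θ)/g ⇒ sin(2θ) = gR/v₀² = 10.0 × 120 / 45.9² = 0.5696.
2θ = 34.72° or 180° − 34.72° = 145.3°, so θ = 17.36° or 72.64°.
The larger angle is 72.64°.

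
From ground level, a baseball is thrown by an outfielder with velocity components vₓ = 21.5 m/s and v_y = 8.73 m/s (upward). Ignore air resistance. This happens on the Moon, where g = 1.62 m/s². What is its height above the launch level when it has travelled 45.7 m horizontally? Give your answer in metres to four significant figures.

14.90 m

Time to reach x = 45.7 m: t = x/vₓ = 45.7/21.50 = 2.126 s.
Height: y = v_y0 t − ½ g t² = 8.730 × 2.126 − 0.8100 × 2.126² = 18.56 − 3.660 = 14.90 m.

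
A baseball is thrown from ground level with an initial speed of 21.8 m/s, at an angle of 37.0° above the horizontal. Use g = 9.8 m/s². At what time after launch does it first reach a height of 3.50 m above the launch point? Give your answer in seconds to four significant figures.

Horizontal component vₓ = 21.80 cos 37.0° = 17.41 m/s; vertical v_y0 = 21.80 sin 37.0° = 13.12 m/s.
Height y(t) = 13.12 t − 4.900 t² = 3.50 gives 4.900 t² − 13.12 t + 3.50 = 0.
t = [13.12 ± √(13.12² − 2·9.80·3.50)] / 9.80 = (13.12 ± 10.17) / 9.80, so t = 0.3005 s or t = 2.377 s.
The first (ascending) time is 0.3005 s.

0.3005 s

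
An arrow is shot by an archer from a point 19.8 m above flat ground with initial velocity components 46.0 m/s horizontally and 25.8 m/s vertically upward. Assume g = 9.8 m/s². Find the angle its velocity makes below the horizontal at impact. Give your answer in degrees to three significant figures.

35.2°

The projectile lands when y = 19.8 + (25.80) t − ½·9.80·t² = 0. Positive root: t = (25.80 + √(25.80² + 2·9.80·19.8)) / 9.80 = (25.80 + 32.46) / 9.80 = 5.945 s.
At impact: v_y = v_y0 − g t = −32.46 m/s; vₓ = 46.00 m/s.
Angle below horizontal: arctan(|v_y|/vₓ) = arctan(32.46/46.00) = 35.21°.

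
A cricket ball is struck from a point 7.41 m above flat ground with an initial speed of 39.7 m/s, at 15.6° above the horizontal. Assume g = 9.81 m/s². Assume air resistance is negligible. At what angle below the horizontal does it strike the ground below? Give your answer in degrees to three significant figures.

22.8°

Horizontal component vₓ = 39.70 cos 15.6° = 38.24 m/s; vertical v_y0 = 39.70 sin 15.6° = 10.68 m/s.
The projectile lands when y = 7.41 + (10.68) t − ½·9.81·t² = 0. Positive root: t = (10.68 + √(10.68² + 2·9.81·7.41)) / 9.81 = (10.68 + 16.10) / 9.81 = 2.730 s.
At impact: v_y = v_y0 − g t = −16.10 m/s; vₓ = 38.24 m/s.
Angle below horizontal: arctan(|v_y|/vₓ) = arctan(16.10/38.24) = 22.84°.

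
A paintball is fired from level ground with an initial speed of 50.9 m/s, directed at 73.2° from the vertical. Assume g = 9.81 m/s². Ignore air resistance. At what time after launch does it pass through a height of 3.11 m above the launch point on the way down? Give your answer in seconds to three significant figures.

Resolve: vₓ = 50.90 sin 73.2° = 48.73 m/s and v_y0 = 50.90 cos 73.2° = 14.71 m/s.
Height y(t) = 14.71 t − 4.905 t² = 3.11 gives 4.905 t² − 14.71 t + 3.11 = 0.
Quadratic formula: t = (14.71 ± √155.42) / 9.81 = (14.71 ± 12.47) / 9.81 → t = 0.2289 s or 2.770 s.
The descending-branch root is 2.770 s.

2.77 s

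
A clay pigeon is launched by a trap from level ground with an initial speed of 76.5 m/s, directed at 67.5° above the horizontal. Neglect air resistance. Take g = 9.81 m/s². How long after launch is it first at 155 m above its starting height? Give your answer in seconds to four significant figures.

Resolve: vₓ = 76.50 cos 67.5° = 29.28 m/s and v_y0 = 76.50 sin 67.5° = 70.68 m/s.
Height y(t) = 70.68 t − 4.905 t² = 155 gives 4.905 t² − 70.68 t + 155 = 0.
t = [70.68 ± √(70.68² − 2·9.81·155)] / 9.81 = (70.68 ± 44.21) / 9.81, so t = 2.698 s or t = 11.71 s.
The first (ascending) time is 2.698 s.

2.698 s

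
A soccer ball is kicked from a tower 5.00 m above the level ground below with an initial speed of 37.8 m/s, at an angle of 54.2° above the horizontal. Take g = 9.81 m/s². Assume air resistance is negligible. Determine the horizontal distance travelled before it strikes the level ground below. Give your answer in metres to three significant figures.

142 m

Resolve: vₓ = 37.80 cos 54.2° = 22.11 m/s and v_y0 = 37.80 sin 54.2° = 30.66 m/s.
Vertical motion (up positive, ground at y = 0): 4.905 t² − (30.66) t − 5.00 = 0, so t = (30.66 + √(30.66² + 2·9.81·5.00)) / 9.81 = (30.66 + 32.22) / 9.81 = 6.409 s.
Horizontal distance: R = vₓ t = 22.11 × 6.409 = 141.7 m.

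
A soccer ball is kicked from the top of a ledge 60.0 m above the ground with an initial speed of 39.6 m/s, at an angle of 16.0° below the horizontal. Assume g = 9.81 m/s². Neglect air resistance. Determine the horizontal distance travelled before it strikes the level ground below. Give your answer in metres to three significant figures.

97.4 m

Components: vₓ = 39.60 cos 16.0° = 38.07 m/s, v_y0 = −10.92 m/s (downward).
Vertical motion (up positive, ground at y = 0): 4.905 t² − (−10.92) t − 60.0 = 0, so t = (−10.92 + √(10.92² + 2·9.81·60.0)) / 9.81 = (−10.92 + 36.00) / 9.81 = 2.558 s.
Horizontal distance: R = vₓ t = 38.07 × 2.558 = 97.36 m.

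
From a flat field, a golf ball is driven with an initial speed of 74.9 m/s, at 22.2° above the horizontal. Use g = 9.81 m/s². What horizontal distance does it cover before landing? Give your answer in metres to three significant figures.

400 m

Components: vₓ = 74.90 cos 22.2° = 69.35 m/s, v_y0 = 74.90 sin 22.2° = 28.30 m/s.
Flight time T = 2 v_y0 / g = 5.770 s.
Range: R = vₓ T = 69.35 × 5.770 = 400.1 m.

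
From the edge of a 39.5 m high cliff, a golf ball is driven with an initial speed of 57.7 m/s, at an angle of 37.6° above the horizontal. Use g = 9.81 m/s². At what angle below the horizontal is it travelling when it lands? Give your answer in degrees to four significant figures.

Horizontal component vₓ = 57.70 cos 37.6° = 45.72 m/s; vertical v_y0 = 57.70 sin 37.6° = 35.21 m/s.
The projectile lands when y = 39.5 + (35.21) t − ½·9.81·t² = 0. Positive root: t = (35.21 + √(35.21² + 2·9.81·39.5)) / 9.81 = (35.21 + 44.88) / 9.81 = 8.164 s.
At impact: v_y = v_y0 − g t = −44.88 m/s; vₓ = 45.72 m/s.
Angle below horizontal: arctan(|v_y|/vₓ) = arctan(44.88/45.72) = 44.47°.

44.47°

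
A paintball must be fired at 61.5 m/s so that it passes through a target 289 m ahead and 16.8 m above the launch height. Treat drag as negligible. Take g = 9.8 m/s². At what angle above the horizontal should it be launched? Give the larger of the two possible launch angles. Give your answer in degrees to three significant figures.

64.8°

Trajectory: y = x tanθ − g x² (1 + tan²θ)/(2v₀²). With x = 289, y = 16.8, v₀ = 61.5, g = 9.80:
108.2 tan²θ − 289 tanθ + (125.0) = 0.
tanθ = [289 ± √(289² − 4 × 108.2 × (125.0))] / (2 × 108.2) = (289 ± 171.5) / 216.4, giving tanθ = 0.5429 or 2.128.
θ = 28.50° or 64.83°; the larger is 64.83°.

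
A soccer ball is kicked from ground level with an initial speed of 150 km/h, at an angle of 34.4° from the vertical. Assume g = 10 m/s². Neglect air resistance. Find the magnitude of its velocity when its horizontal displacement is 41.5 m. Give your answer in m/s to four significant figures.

Convert: 150 km/h = 150/3.6 = 41.67 m/s.
Resolve: vₓ = 41.67 sin 34.4° = 23.54 m/s and v_y0 = 41.67 cos 34.4° = 34.38 m/s.
At x = 41.5 m, t = x/vₓ = 41.5/23.54 = 1.763 s.
Vertical velocity there: v_y = v_y0 − g t = 34.38 − 10.0 × 1.763 = 16.75 m/s.
Speed: √(vₓ² + v_y²) = √(23.54² + 16.75²) = 28.89 m/s.

28.89 m/s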